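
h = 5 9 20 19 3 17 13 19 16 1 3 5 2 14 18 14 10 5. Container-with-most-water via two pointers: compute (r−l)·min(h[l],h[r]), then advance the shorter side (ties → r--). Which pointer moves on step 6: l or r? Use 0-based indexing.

r

l=0 r=17: min(5,5)*17=85 best=85 *, r--
l=0 r=16: min(5,10)*16=80 best=85, l++
l=1 r=16: min(9,10)*15=135 best=135 *, l++
l=2 r=16: min(20,10)*14=140 best=140 *, r--
l=2 r=15: min(20,14)*13=182 best=182 *, r--
l=2 r=14: min(20,18)*12=216 best=216 *, r--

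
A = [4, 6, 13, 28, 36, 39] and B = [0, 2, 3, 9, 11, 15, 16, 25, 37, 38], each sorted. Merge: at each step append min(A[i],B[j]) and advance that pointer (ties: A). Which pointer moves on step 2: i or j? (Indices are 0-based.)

i=0 j=0: A[i]=4>B[j]=0 take 0, j++
i=0 j=1: A[i]=4>B[j]=2 take 2, j++

j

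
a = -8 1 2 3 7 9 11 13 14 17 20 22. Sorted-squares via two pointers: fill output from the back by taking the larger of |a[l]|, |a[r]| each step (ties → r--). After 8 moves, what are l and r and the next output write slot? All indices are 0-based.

l=1, r=4, next write slot=3

[0,11] |-8|<=|22| out[11]=484 → r--
[0,10] |-8|<=|20| out[10]=400 → r--
[0,9] |-8|<=|17| out[9]=289 → r--
[0,8] |-8|<=|14| out[8]=196 → r--
[0,7] |-8|<=|13| out[7]=169 → r--
[0,6] |-8|<=|11| out[6]=121 → r--
[0,5] |-8|<=|9| out[5]=81 → r--
[0,4] |-8|>|7| out[4]=64 → l++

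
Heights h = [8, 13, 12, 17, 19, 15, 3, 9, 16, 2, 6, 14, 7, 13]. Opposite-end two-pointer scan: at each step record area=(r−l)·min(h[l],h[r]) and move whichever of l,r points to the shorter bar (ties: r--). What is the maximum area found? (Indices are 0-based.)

l=0 r=13: min(8,13)*13=104 best=104 *, l++
l=1 r=13: min(13,13)*12=156 best=156 *, r--
l=1 r=12: min(13,7)*11=77 best=156, r--
l=1 r=11: min(13,14)*10=130 best=156, l++
l=2 r=11: min(12,14)*9=108 best=156, l++
l=3 r=11: min(17,14)*8=112 best=156, r--
l=3 r=10: min(17,6)*7=42 best=156, r--
l=3 r=9: min(17,2)*6=12 best=156, r--
l=3 r=8: min(17,16)*5=80 best=156, r--
l=3 r=7: min(17,9)*4=36 best=156, r--
l=3 r=6: min(17,3)*3=9 best=156, r--
l=3 r=5: min(17,15)*2=30 best=156, r--
l=3 r=4: min(17,19)*1=17 best=156, l++

max area = 156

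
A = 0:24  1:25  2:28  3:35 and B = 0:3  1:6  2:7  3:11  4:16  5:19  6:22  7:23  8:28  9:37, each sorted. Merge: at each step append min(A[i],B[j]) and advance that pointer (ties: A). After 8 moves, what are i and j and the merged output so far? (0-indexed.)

[i=0,j=0] A[i]=24>B[j]=3 take 3 → j++
[i=0,j=1] A[i]=24>B[j]=6 take 6 → j++
[i=0,j=2] A[i]=24>B[j]=7 take 7 → j++
[i=0,j=3] A[i]=24>B[j]=11 take 11 → j++
[i=0,j=4] A[i]=24>B[j]=16 take 16 → j++
[i=0,j=5] A[i]=24>B[j]=19 take 19 → j++
[i=0,j=6] A[i]=24>B[j]=22 take 22 → j++
[i=0,j=7] A[i]=24>B[j]=23 take 23 → j++

i=0, j=8, merged so far=[3, 6, 7, 11, 16, 19, 22, 23]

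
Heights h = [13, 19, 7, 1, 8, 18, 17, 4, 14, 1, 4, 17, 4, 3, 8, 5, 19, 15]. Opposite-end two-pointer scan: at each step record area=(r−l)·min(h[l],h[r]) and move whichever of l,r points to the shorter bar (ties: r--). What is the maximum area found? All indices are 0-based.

max area = 285

l=0 r=17: min(13,15)*17=221 best=221 *, l++
l=1 r=17: min(19,15)*16=240 best=240 *, r--
l=1 r=16: min(19,19)*15=285 best=285 *, r--
l=1 r=15: min(19,5)*14=70 best=285, r--
l=1 r=14: min(19,8)*13=104 best=285, r--
l=1 r=13: min(19,3)*12=36 best=285, r--
l=1 r=12: min(19,4)*11=44 best=285, r--
l=1 r=11: min(19,17)*10=170 best=285, r--
l=1 r=10: min(19,4)*9=36 best=285, r--
l=1 r=9: min(19,1)*8=8 best=285, r--
l=1 r=8: min(19,14)*7=98 best=285, r--
l=1 r=7: min(19,4)*6=24 best=285, r--
l=1 r=6: min(19,17)*5=85 best=285, r--
l=1 r=5: min(19,18)*4=72 best=285, r--
l=1 r=4: min(19,8)*3=24 best=285, r--
l=1 r=3: min(19,1)*2=2 best=285, r--
l=1 r=2: min(19,7)*1=7 best=285, r--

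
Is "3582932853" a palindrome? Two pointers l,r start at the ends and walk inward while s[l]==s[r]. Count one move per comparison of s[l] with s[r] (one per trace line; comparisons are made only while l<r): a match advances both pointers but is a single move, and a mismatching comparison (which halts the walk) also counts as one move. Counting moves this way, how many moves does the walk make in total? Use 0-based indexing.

5 moves

[0,9] '3'=='3' → l++,r--
[1,8] '5'=='5' → l++,r--
[2,7] '8'=='8' → l++,r--
[3,6] '2'=='2' → l++,r--
[4,5] '9'!='3' → stop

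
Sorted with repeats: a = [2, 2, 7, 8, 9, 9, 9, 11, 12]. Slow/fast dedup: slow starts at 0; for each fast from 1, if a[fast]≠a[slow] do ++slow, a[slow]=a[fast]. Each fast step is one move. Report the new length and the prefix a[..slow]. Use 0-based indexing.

slow=0 fast=1: a[fast]=2=a[slow] dup, fast++
slow=0 fast=2: a[fast]=7≠a[slow]=2 write a[1]=7, slow++,fast++
slow=1 fast=3: a[fast]=8≠a[slow]=7 write a[2]=8, slow++,fast++
slow=2 fast=4: a[fast]=9≠a[slow]=8 write a[3]=9, slow++,fast++
slow=3 fast=5: a[fast]=9=a[slow] dup, fast++
slow=3 fast=6: a[fast]=9=a[slow] dup, fast++
slow=3 fast=7: a[fast]=11≠a[slow]=9 write a[4]=11, slow++,fast++
slow=4 fast=8: a[fast]=12≠a[slow]=11 write a[5]=12, slow++,fast++

length 6; prefix = [2, 7, 8, 9, 11, 12]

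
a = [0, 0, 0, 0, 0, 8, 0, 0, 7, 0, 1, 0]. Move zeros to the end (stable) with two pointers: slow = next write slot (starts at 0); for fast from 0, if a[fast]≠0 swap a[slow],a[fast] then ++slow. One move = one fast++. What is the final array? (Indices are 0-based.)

(s=0,f=0) a[fast]=0 → fast++
(s=0,f=1) a[fast]=0 → fast++
(s=0,f=2) a[fast]=0 → fast++
(s=0,f=3) a[fast]=0 → fast++
(s=0,f=4) a[fast]=0 → fast++
(s=0,f=5) a[fast]=8≠0 swap→a[0]=8 → slow++,fast++
(s=1,f=6) a[fast]=0 → fast++
(s=1,f=7) a[fast]=0 → fast++
(s=1,f=8) a[fast]=7≠0 swap→a[1]=7 → slow++,fast++
(s=2,f=9) a[fast]=0 → fast++
(s=2,f=10) a[fast]=1≠0 swap→a[2]=1 → slow++,fast++
(s=3,f=11) a[fast]=0 → fast++

[8, 7, 1, 0, 0, 0, 0, 0, 0, 0, 0, 0]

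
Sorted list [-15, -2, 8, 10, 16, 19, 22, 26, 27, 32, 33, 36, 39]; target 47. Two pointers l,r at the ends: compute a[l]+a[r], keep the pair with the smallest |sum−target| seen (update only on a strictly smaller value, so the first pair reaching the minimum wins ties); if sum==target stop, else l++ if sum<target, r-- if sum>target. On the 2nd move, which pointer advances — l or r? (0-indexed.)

[0,12] -15+39=24 d=23 * → l++
[1,12] -2+39=37 d=10 * → l++

l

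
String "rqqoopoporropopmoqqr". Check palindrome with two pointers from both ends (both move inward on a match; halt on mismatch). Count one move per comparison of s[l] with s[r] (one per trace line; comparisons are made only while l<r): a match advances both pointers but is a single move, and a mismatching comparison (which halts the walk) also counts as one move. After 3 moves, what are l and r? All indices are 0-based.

l=3, r=16

[0,19] 'r'=='r' → l++,r--
[1,18] 'q'=='q' → l++,r--
[2,17] 'q'=='q' → l++,r--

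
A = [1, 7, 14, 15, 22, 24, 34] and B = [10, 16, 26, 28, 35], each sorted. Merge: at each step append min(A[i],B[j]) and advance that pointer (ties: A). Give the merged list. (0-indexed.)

i=0 j=0: A[i]=1<=B[j]=10 take 1, i++
i=1 j=0: A[i]=7<=B[j]=10 take 7, i++
i=2 j=0: A[i]=14>B[j]=10 take 10, j++
i=2 j=1: A[i]=14<=B[j]=16 take 14, i++
i=3 j=1: A[i]=15<=B[j]=16 take 15, i++
i=4 j=1: A[i]=22>B[j]=16 take 16, j++
i=4 j=2: A[i]=22<=B[j]=26 take 22, i++
i=5 j=2: A[i]=24<=B[j]=26 take 24, i++
i=6 j=2: A[i]=34>B[j]=26 take 26, j++
i=6 j=3: A[i]=34>B[j]=28 take 28, j++
i=6 j=4: A[i]=34<=B[j]=35 take 34, i++
i=7 j=4: A done, take B[j]=35, j++

[1, 7, 10, 14, 15, 16, 22, 24, 26, 28, 34, 35]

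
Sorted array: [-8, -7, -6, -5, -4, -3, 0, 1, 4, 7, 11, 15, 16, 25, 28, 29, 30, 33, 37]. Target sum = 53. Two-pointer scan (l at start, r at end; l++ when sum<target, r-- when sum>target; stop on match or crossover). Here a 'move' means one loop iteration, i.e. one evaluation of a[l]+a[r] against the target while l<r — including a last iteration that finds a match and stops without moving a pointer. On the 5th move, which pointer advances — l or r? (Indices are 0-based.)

l

[0,18] -8+37=29 <53 → l++
[1,18] -7+37=30 <53 → l++
[2,18] -6+37=31 <53 → l++
[3,18] -5+37=32 <53 → l++
[4,18] -4+37=33 <53 → l++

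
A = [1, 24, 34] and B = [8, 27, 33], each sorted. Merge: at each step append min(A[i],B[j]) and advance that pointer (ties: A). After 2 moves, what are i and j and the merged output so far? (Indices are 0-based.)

[i=0,j=0] A[i]=1<=B[j]=8 take 1 → i++
[i=1,j=0] A[i]=24>B[j]=8 take 8 → j++

i=1, j=1, merged so far=[1, 8]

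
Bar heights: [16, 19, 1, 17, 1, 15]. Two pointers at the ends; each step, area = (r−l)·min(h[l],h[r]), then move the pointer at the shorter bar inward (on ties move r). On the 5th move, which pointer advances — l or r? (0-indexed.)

r

[0,5] min(16,15)*5=75 best=75 * → r--
[0,4] min(16,1)*4=4 best=75 → r--
[0,3] min(16,17)*3=48 best=75 → l++
[1,3] min(19,17)*2=34 best=75 → r--
[1,2] min(19,1)*1=1 best=75 → r--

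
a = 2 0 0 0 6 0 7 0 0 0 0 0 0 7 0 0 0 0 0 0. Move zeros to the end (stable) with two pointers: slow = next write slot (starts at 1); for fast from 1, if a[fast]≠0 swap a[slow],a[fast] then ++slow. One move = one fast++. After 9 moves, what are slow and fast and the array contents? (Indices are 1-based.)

(s=1,f=1) a[fast]=2≠0 swap→a[1]=2 → slow++,fast++
(s=2,f=2) a[fast]=0 → fast++
(s=2,f=3) a[fast]=0 → fast++
(s=2,f=4) a[fast]=0 → fast++
(s=2,f=5) a[fast]=6≠0 swap→a[2]=6 → slow++,fast++
(s=3,f=6) a[fast]=0 → fast++
(s=3,f=7) a[fast]=7≠0 swap→a[3]=7 → slow++,fast++
(s=4,f=8) a[fast]=0 → fast++
(s=4,f=9) a[fast]=0 → fast++

slow=4, fast=10, a=[2, 6, 7, 0, 0, 0, 0, 0, 0, 0, 0, 0, 0, 7, 0, 0, 0, 0, 0, 0]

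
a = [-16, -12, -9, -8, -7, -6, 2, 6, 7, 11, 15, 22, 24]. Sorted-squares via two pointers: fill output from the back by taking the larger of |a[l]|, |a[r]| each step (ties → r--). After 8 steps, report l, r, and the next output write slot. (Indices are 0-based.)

[0,12] |-16|<=|24| out[12]=576 → r--
[0,11] |-16|<=|22| out[11]=484 → r--
[0,10] |-16|>|15| out[10]=256 → l++
[1,10] |-12|<=|15| out[9]=225 → r--
[1,9] |-12|>|11| out[8]=144 → l++
[2,9] |-9|<=|11| out[7]=121 → r--
[2,8] |-9|>|7| out[6]=81 → l++
[3,8] |-8|>|7| out[5]=64 → l++

l=4, r=8, next write slot=4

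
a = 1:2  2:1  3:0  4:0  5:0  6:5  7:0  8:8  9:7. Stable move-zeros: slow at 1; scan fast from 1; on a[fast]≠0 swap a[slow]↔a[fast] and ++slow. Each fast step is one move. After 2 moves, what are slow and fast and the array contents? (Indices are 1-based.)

(s=1,f=1) a[fast]=2≠0 swap→a[1]=2 → slow++,fast++
(s=2,f=2) a[fast]=1≠0 swap→a[2]=1 → slow++,fast++

slow=3, fast=3, a=[2, 1, 0, 0, 0, 5, 0, 8, 7]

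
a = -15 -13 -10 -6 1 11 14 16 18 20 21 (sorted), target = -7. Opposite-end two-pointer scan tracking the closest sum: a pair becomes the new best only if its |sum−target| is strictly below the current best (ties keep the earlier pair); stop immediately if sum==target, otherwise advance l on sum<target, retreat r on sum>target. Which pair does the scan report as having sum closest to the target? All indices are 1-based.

pair (-10, 1) with sum -9 (|Δ|=2)

[1,11] -15+21=6 d=13 * → r--
[1,10] -15+20=5 d=12 * → r--
[1,9] -15+18=3 d=10 * → r--
[1,8] -15+16=1 d=8 * → r--
[1,7] -15+14=-1 d=6 * → r--
[1,6] -15+11=-4 d=3 * → r--
[1,5] -15+1=-14 d=7 → l++
[2,5] -13+1=-12 d=5 → l++
[3,5] -10+1=-9 d=2 * → l++
[4,5] -6+1=-5 d=2 → r--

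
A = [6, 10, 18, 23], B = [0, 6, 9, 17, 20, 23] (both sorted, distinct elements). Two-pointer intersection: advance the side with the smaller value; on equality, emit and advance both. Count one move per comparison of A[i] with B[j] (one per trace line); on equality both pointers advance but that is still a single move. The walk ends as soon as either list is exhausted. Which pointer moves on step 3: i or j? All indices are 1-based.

j

[i=1,j=1] 6>0 → j++
[i=1,j=2] 6==6 emit → i++,j++
[i=2,j=3] 10>9 → j++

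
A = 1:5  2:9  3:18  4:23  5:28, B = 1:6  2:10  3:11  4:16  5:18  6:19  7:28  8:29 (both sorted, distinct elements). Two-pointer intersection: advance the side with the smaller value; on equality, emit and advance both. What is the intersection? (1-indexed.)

intersection = [18, 28]

i=1 j=1: 5<6, i++
i=2 j=1: 9>6, j++
i=2 j=2: 9<10, i++
i=3 j=2: 18>10, j++
i=3 j=3: 18>11, j++
i=3 j=4: 18>16, j++
i=3 j=5: 18==18 emit, i++,j++
i=4 j=6: 23>19, j++
i=4 j=7: 23<28, i++
i=5 j=7: 28==28 emit, i++,j++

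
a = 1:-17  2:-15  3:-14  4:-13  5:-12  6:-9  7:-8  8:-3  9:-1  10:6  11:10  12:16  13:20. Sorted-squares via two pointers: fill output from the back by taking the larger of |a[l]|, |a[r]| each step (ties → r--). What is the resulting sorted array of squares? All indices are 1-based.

l=1 r=13: |-17|<=|20| out[13]=400, r--
l=1 r=12: |-17|>|16| out[12]=289, l++
l=2 r=12: |-15|<=|16| out[11]=256, r--
l=2 r=11: |-15|>|10| out[10]=225, l++
l=3 r=11: |-14|>|10| out[9]=196, l++
l=4 r=11: |-13|>|10| out[8]=169, l++
l=5 r=11: |-12|>|10| out[7]=144, l++
l=6 r=11: |-9|<=|10| out[6]=100, r--
l=6 r=10: |-9|>|6| out[5]=81, l++
l=7 r=10: |-8|>|6| out[4]=64, l++
l=8 r=10: |-3|<=|6| out[3]=36, r--
l=8 r=9: |-3|>|-1| out[2]=9, l++
l=9 r=9: |-1|<=|-1| out[1]=1, r--

[1, 9, 36, 64, 81, 100, 144, 169, 196, 225, 256, 289, 400]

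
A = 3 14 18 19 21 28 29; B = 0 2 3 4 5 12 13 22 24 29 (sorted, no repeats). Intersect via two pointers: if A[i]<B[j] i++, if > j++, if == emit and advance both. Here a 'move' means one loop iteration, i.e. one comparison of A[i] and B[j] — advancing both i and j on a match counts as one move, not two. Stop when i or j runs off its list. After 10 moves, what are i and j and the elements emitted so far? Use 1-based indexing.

i=5, j=8, emitted=[3]

i=1 j=1: 3>0, j++
i=1 j=2: 3>2, j++
i=1 j=3: 3==3 emit, i++,j++
i=2 j=4: 14>4, j++
i=2 j=5: 14>5, j++
i=2 j=6: 14>12, j++
i=2 j=7: 14>13, j++
i=2 j=8: 14<22, i++
i=3 j=8: 18<22, i++
i=4 j=8: 19<22, i++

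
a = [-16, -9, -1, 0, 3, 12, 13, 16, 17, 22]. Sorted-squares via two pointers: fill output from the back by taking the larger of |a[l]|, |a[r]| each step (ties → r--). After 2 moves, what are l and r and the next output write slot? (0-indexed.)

l=0, r=7, next write slot=7

l=0 r=9: |-16|<=|22| out[9]=484, r--
l=0 r=8: |-16|<=|17| out[8]=289, r--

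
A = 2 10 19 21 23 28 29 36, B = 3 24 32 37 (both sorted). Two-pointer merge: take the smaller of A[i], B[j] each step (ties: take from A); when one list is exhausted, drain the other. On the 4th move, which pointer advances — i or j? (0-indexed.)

i

[i=0,j=0] A[i]=2<=B[j]=3 take 2 → i++
[i=1,j=0] A[i]=10>B[j]=3 take 3 → j++
[i=1,j=1] A[i]=10<=B[j]=24 take 10 → i++
[i=2,j=1] A[i]=19<=B[j]=24 take 19 → i++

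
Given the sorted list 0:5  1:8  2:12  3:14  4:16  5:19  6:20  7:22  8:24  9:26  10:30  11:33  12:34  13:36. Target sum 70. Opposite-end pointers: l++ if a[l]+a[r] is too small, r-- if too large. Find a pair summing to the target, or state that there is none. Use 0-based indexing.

(34, 36)

[0,13] 5+36=41 <70 → l++
[1,13] 8+36=44 <70 → l++
[2,13] 12+36=48 <70 → l++
[3,13] 14+36=50 <70 → l++
[4,13] 16+36=52 <70 → l++
[5,13] 19+36=55 <70 → l++
[6,13] 20+36=56 <70 → l++
[7,13] 22+36=58 <70 → l++
[8,13] 24+36=60 <70 → l++
[9,13] 26+36=62 <70 → l++
[10,13] 30+36=66 <70 → l++
[11,13] 33+36=69 <70 → l++
[12,13] 34+36=70 → found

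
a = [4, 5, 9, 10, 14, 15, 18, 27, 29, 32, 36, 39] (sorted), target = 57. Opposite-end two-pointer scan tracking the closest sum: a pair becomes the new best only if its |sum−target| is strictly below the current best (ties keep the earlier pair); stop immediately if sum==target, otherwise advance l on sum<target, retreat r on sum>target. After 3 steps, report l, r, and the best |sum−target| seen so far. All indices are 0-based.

[0,11] 4+39=43 d=14 * → l++
[1,11] 5+39=44 d=13 * → l++
[2,11] 9+39=48 d=9 * → l++

l=3, r=11, best |Δ|=9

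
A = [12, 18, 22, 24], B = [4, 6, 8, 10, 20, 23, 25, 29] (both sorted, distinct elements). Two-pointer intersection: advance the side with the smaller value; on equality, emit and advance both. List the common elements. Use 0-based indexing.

intersection = []

[i=0,j=0] 12>4 → j++
[i=0,j=1] 12>6 → j++
[i=0,j=2] 12>8 → j++
[i=0,j=3] 12>10 → j++
[i=0,j=4] 12<20 → i++
[i=1,j=4] 18<20 → i++
[i=2,j=4] 22>20 → j++
[i=2,j=5] 22<23 → i++
[i=3,j=5] 24>23 → j++
[i=3,j=6] 24<25 → i++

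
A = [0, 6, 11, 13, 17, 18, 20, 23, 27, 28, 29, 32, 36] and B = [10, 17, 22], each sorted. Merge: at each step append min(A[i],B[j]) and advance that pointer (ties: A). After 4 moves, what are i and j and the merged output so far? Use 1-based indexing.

i=1 j=1: A[i]=0<=B[j]=10 take 0, i++
i=2 j=1: A[i]=6<=B[j]=10 take 6, i++
i=3 j=1: A[i]=11>B[j]=10 take 10, j++
i=3 j=2: A[i]=11<=B[j]=17 take 11, i++

i=4, j=2, merged so far=[0, 6, 10, 11]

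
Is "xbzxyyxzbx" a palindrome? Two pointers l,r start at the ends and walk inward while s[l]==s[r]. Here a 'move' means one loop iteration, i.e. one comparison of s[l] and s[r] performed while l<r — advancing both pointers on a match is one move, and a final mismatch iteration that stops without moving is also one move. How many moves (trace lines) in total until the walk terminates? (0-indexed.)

l=0 r=9: 'x'=='x', l++,r--
l=1 r=8: 'b'=='b', l++,r--
l=2 r=7: 'z'=='z', l++,r--
l=3 r=6: 'x'=='x', l++,r--
l=4 r=5: 'y'=='y', l++,r--

5 moves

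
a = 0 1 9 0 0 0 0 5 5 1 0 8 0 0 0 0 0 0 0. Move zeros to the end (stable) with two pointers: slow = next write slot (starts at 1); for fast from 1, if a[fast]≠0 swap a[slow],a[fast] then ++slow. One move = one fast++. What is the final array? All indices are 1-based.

[1, 9, 5, 5, 1, 8, 0, 0, 0, 0, 0, 0, 0, 0, 0, 0, 0, 0, 0]

slow=1 fast=1: a[fast]=0, fast++
slow=1 fast=2: a[fast]=1≠0 swap→a[1]=1, slow++,fast++
slow=2 fast=3: a[fast]=9≠0 swap→a[2]=9, slow++,fast++
slow=3 fast=4: a[fast]=0, fast++
slow=3 fast=5: a[fast]=0, fast++
slow=3 fast=6: a[fast]=0, fast++
slow=3 fast=7: a[fast]=0, fast++
slow=3 fast=8: a[fast]=5≠0 swap→a[3]=5, slow++,fast++
slow=4 fast=9: a[fast]=5≠0 swap→a[4]=5, slow++,fast++
slow=5 fast=10: a[fast]=1≠0 swap→a[5]=1, slow++,fast++
slow=6 fast=11: a[fast]=0, fast++
slow=6 fast=12: a[fast]=8≠0 swap→a[6]=8, slow++,fast++
slow=7 fast=13: a[fast]=0, fast++
slow=7 fast=14: a[fast]=0, fast++
slow=7 fast=15: a[fast]=0, fast++
slow=7 fast=16: a[fast]=0, fast++
slow=7 fast=17: a[fast]=0, fast++
slow=7 fast=18: a[fast]=0, fast++
slow=7 fast=19: a[fast]=0, fast++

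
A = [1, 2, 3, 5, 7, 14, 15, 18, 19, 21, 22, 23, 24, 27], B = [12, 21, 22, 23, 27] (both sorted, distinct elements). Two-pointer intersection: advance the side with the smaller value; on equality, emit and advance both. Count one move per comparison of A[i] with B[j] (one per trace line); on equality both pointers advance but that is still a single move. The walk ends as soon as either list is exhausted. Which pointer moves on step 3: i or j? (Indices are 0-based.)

[i=0,j=0] 1<12 → i++
[i=1,j=0] 2<12 → i++
[i=2,j=0] 3<12 → i++

i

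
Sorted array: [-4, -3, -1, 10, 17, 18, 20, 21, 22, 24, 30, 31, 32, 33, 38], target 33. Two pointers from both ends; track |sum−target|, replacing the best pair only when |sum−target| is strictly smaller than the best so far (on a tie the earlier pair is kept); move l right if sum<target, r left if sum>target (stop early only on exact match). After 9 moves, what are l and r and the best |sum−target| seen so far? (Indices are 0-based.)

l=0 r=14: -4+38=34 d=1 *, r--
l=0 r=13: -4+33=29 d=4, l++
l=1 r=13: -3+33=30 d=3, l++
l=2 r=13: -1+33=32 d=1, l++
l=3 r=13: 10+33=43 d=10, r--
l=3 r=12: 10+32=42 d=9, r--
l=3 r=11: 10+31=41 d=8, r--
l=3 r=10: 10+30=40 d=7, r--
l=3 r=9: 10+24=34 d=1, r--

l=3, r=8, best |Δ|=1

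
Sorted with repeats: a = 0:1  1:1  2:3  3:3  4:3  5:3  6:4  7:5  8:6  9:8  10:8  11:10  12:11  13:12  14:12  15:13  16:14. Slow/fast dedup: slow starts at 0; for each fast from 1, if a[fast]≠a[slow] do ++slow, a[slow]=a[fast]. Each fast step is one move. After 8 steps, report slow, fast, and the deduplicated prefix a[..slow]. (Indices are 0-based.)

slow=4, fast=9, prefix=[1, 3, 4, 5, 6]

(s=0,f=1) a[fast]=1=a[slow] dup → fast++
(s=0,f=2) a[fast]=3≠a[slow]=1 write a[1]=3 → slow++,fast++
(s=1,f=3) a[fast]=3=a[slow] dup → fast++
(s=1,f=4) a[fast]=3=a[slow] dup → fast++
(s=1,f=5) a[fast]=3=a[slow] dup → fast++
(s=1,f=6) a[fast]=4≠a[slow]=3 write a[2]=4 → slow++,fast++
(s=2,f=7) a[fast]=5≠a[slow]=4 write a[3]=5 → slow++,fast++
(s=3,f=8) a[fast]=6≠a[slow]=5 write a[4]=6 → slow++,fast++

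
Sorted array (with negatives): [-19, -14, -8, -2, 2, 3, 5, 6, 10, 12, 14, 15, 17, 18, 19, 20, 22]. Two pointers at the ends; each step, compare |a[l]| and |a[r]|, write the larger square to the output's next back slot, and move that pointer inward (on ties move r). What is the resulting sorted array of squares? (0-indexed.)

l=0 r=16: |-19|<=|22| out[16]=484, r--
l=0 r=15: |-19|<=|20| out[15]=400, r--
l=0 r=14: |-19|<=|19| out[14]=361, r--
l=0 r=13: |-19|>|18| out[13]=361, l++
l=1 r=13: |-14|<=|18| out[12]=324, r--
l=1 r=12: |-14|<=|17| out[11]=289, r--
l=1 r=11: |-14|<=|15| out[10]=225, r--
l=1 r=10: |-14|<=|14| out[9]=196, r--
l=1 r=9: |-14|>|12| out[8]=196, l++
l=2 r=9: |-8|<=|12| out[7]=144, r--
l=2 r=8: |-8|<=|10| out[6]=100, r--
l=2 r=7: |-8|>|6| out[5]=64, l++
l=3 r=7: |-2|<=|6| out[4]=36, r--
l=3 r=6: |-2|<=|5| out[3]=25, r--
l=3 r=5: |-2|<=|3| out[2]=9, r--
l=3 r=4: |-2|<=|2| out[1]=4, r--
l=3 r=3: |-2|<=|-2| out[0]=4, r--

[4, 4, 9, 25, 36, 64, 100, 144, 196, 196, 225, 289, 324, 361, 361, 400, 484]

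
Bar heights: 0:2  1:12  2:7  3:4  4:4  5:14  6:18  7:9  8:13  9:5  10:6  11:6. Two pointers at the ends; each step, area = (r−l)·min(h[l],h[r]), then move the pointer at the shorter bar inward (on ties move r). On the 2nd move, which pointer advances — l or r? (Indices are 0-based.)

r

l=0 r=11: min(2,6)*11=22 best=22 *, l++
l=1 r=11: min(12,6)*10=60 best=60 *, r--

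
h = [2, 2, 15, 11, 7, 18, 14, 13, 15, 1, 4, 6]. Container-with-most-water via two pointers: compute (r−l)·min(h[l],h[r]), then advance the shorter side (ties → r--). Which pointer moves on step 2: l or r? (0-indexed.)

l

l=0 r=11: min(2,6)*11=22 best=22 *, l++
l=1 r=11: min(2,6)*10=20 best=22, l++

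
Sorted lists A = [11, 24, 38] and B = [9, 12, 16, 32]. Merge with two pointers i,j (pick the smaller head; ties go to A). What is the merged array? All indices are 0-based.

[9, 11, 12, 16, 24, 32, 38]

[i=0,j=0] A[i]=11>B[j]=9 take 9 → j++
[i=0,j=1] A[i]=11<=B[j]=12 take 11 → i++
[i=1,j=1] A[i]=24>B[j]=12 take 12 → j++
[i=1,j=2] A[i]=24>B[j]=16 take 16 → j++
[i=1,j=3] A[i]=24<=B[j]=32 take 24 → i++
[i=2,j=3] A[i]=38>B[j]=32 take 32 → j++
[i=2,j=4] B done, take A[i]=38 → i++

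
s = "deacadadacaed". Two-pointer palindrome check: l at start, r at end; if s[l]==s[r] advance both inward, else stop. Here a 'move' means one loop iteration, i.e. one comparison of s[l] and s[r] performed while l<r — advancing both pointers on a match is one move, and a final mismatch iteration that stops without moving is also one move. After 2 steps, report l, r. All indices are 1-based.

l=3, r=11

[1,13] 'd'=='d' → l++,r--
[2,12] 'e'=='e' → l++,r--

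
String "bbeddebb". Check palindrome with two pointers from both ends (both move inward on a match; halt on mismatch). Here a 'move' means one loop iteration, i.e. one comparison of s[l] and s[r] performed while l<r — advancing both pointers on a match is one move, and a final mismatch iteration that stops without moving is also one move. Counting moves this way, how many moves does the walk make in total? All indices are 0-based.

4 moves

l=0 r=7: 'b'=='b', l++,r--
l=1 r=6: 'b'=='b', l++,r--
l=2 r=5: 'e'=='e', l++,r--
l=3 r=4: 'd'=='d', l++,r--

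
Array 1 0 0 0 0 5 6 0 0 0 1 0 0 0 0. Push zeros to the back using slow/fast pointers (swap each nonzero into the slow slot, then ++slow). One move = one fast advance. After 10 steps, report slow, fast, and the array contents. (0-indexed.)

slow=3, fast=10, a=[1, 5, 6, 0, 0, 0, 0, 0, 0, 0, 1, 0, 0, 0, 0]

(s=0,f=0) a[fast]=1≠0 swap→a[0]=1 → slow++,fast++
(s=1,f=1) a[fast]=0 → fast++
(s=1,f=2) a[fast]=0 → fast++
(s=1,f=3) a[fast]=0 → fast++
(s=1,f=4) a[fast]=0 → fast++
(s=1,f=5) a[fast]=5≠0 swap→a[1]=5 → slow++,fast++
(s=2,f=6) a[fast]=6≠0 swap→a[2]=6 → slow++,fast++
(s=3,f=7) a[fast]=0 → fast++
(s=3,f=8) a[fast]=0 → fast++
(s=3,f=9) a[fast]=0 → fast++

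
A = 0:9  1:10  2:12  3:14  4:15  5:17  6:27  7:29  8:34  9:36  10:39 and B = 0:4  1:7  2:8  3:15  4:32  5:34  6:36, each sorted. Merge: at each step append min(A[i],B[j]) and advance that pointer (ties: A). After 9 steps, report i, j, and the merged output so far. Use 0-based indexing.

i=0 j=0: A[i]=9>B[j]=4 take 4, j++
i=0 j=1: A[i]=9>B[j]=7 take 7, j++
i=0 j=2: A[i]=9>B[j]=8 take 8, j++
i=0 j=3: A[i]=9<=B[j]=15 take 9, i++
i=1 j=3: A[i]=10<=B[j]=15 take 10, i++
i=2 j=3: A[i]=12<=B[j]=15 take 12, i++
i=3 j=3: A[i]=14<=B[j]=15 take 14, i++
i=4 j=3: A[i]=15<=B[j]=15 take 15, i++
i=5 j=3: A[i]=17>B[j]=15 take 15, j++

i=5, j=4, merged so far=[4, 7, 8, 9, 10, 12, 14, 15, 15]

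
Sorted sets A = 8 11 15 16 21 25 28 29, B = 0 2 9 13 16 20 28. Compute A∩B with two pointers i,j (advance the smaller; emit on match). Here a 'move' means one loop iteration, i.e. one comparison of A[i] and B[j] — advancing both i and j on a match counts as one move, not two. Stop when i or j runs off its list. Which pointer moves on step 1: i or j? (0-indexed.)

i=0 j=0: 8>0, j++

j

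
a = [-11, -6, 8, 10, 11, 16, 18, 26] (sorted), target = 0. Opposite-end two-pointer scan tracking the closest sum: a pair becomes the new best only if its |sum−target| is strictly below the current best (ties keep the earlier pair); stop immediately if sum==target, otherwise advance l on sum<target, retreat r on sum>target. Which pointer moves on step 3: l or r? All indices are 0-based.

r

[0,7] -11+26=15 d=15 * → r--
[0,6] -11+18=7 d=7 * → r--
[0,5] -11+16=5 d=5 * → r--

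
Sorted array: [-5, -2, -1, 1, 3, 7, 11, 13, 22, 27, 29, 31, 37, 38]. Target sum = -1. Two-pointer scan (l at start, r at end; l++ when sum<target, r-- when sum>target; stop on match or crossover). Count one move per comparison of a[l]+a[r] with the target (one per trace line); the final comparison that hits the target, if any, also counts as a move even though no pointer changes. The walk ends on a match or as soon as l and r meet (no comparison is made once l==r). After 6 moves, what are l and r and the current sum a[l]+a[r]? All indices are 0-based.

l=0, r=7, sum=8

[0,13] -5+38=33 >-1 → r--
[0,12] -5+37=32 >-1 → r--
[0,11] -5+31=26 >-1 → r--
[0,10] -5+29=24 >-1 → r--
[0,9] -5+27=22 >-1 → r--
[0,8] -5+22=17 >-1 → r--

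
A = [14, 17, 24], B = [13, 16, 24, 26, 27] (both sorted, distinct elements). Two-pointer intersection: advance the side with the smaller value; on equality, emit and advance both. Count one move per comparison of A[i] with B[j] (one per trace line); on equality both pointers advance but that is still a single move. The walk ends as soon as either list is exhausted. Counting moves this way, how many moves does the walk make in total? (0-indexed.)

5 moves

[i=0,j=0] 14>13 → j++
[i=0,j=1] 14<16 → i++
[i=1,j=1] 17>16 → j++
[i=1,j=2] 17<24 → i++
[i=2,j=2] 24==24 emit → i++,j++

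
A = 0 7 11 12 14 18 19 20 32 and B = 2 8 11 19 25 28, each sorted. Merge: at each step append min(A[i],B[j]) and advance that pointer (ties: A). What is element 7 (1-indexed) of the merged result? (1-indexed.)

[i=1,j=1] A[i]=0<=B[j]=2 take 0 → i++
[i=2,j=1] A[i]=7>B[j]=2 take 2 → j++
[i=2,j=2] A[i]=7<=B[j]=8 take 7 → i++
[i=3,j=2] A[i]=11>B[j]=8 take 8 → j++
[i=3,j=3] A[i]=11<=B[j]=11 take 11 → i++
[i=4,j=3] A[i]=12>B[j]=11 take 11 → j++
[i=4,j=4] A[i]=12<=B[j]=19 take 12 → i++
[i=5,j=4] A[i]=14<=B[j]=19 take 14 → i++
[i=6,j=4] A[i]=18<=B[j]=19 take 18 → i++
[i=7,j=4] A[i]=19<=B[j]=19 take 19 → i++
[i=8,j=4] A[i]=20>B[j]=19 take 19 → j++
[i=8,j=5] A[i]=20<=B[j]=25 take 20 → i++
[i=9,j=5] A[i]=32>B[j]=25 take 25 → j++
[i=9,j=6] A[i]=32>B[j]=28 take 28 → j++
[i=9,j=7] B done, take A[i]=32 → i++

merged[7] = 12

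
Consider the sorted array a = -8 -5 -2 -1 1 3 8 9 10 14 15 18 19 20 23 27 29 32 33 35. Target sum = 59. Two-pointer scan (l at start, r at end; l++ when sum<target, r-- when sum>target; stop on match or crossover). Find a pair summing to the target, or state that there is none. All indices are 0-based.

l=0 r=19: -8+35=27 <59, l++
l=1 r=19: -5+35=30 <59, l++
l=2 r=19: -2+35=33 <59, l++
l=3 r=19: -1+35=34 <59, l++
l=4 r=19: 1+35=36 <59, l++
l=5 r=19: 3+35=38 <59, l++
l=6 r=19: 8+35=43 <59, l++
l=7 r=19: 9+35=44 <59, l++
l=8 r=19: 10+35=45 <59, l++
l=9 r=19: 14+35=49 <59, l++
l=10 r=19: 15+35=50 <59, l++
l=11 r=19: 18+35=53 <59, l++
l=12 r=19: 19+35=54 <59, l++
l=13 r=19: 20+35=55 <59, l++
l=14 r=19: 23+35=58 <59, l++
l=15 r=19: 27+35=62 >59, r--
l=15 r=18: 27+33=60 >59, r--
l=15 r=17: 27+32=59, found

(27, 32)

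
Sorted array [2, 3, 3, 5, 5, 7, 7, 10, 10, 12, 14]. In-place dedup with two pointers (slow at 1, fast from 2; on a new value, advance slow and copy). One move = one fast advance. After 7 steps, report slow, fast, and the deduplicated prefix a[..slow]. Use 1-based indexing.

slow=5, fast=9, prefix=[2, 3, 5, 7, 10]

slow=1 fast=2: a[fast]=3≠a[slow]=2 write a[2]=3, slow++,fast++
slow=2 fast=3: a[fast]=3=a[slow] dup, fast++
slow=2 fast=4: a[fast]=5≠a[slow]=3 write a[3]=5, slow++,fast++
slow=3 fast=5: a[fast]=5=a[slow] dup, fast++
slow=3 fast=6: a[fast]=7≠a[slow]=5 write a[4]=7, slow++,fast++
slow=4 fast=7: a[fast]=7=a[slow] dup, fast++
slow=4 fast=8: a[fast]=10≠a[slow]=7 write a[5]=10, slow++,fast++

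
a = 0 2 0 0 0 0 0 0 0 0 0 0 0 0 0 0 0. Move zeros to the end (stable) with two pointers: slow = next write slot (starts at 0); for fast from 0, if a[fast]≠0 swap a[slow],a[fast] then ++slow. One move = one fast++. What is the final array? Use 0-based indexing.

slow=0 fast=0: a[fast]=0, fast++
slow=0 fast=1: a[fast]=2≠0 swap→a[0]=2, slow++,fast++
slow=1 fast=2: a[fast]=0, fast++
slow=1 fast=3: a[fast]=0, fast++
slow=1 fast=4: a[fast]=0, fast++
slow=1 fast=5: a[fast]=0, fast++
slow=1 fast=6: a[fast]=0, fast++
slow=1 fast=7: a[fast]=0, fast++
slow=1 fast=8: a[fast]=0, fast++
slow=1 fast=9: a[fast]=0, fast++
slow=1 fast=10: a[fast]=0, fast++
slow=1 fast=11: a[fast]=0, fast++
slow=1 fast=12: a[fast]=0, fast++
slow=1 fast=13: a[fast]=0, fast++
slow=1 fast=14: a[fast]=0, fast++
slow=1 fast=15: a[fast]=0, fast++
slow=1 fast=16: a[fast]=0, fast++

[2, 0, 0, 0, 0, 0, 0, 0, 0, 0, 0, 0, 0, 0, 0, 0, 0]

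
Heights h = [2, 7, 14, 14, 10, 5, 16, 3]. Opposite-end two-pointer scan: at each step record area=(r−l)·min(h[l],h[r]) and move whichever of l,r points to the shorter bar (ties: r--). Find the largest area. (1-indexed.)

[1,8] min(2,3)*7=14 best=14 * → l++
[2,8] min(7,3)*6=18 best=18 * → r--
[2,7] min(7,16)*5=35 best=35 * → l++
[3,7] min(14,16)*4=56 best=56 * → l++
[4,7] min(14,16)*3=42 best=56 → l++
[5,7] min(10,16)*2=20 best=56 → l++
[6,7] min(5,16)*1=5 best=56 → l++

max area = 56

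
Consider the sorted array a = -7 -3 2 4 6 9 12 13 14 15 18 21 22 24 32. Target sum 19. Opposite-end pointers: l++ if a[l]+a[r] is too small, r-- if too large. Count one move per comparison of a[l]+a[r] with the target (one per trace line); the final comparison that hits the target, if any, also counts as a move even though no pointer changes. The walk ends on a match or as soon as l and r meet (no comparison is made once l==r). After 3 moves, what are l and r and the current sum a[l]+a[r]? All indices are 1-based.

[1,15] -7+32=25 >19 → r--
[1,14] -7+24=17 <19 → l++
[2,14] -3+24=21 >19 → r--

l=2, r=13, sum=19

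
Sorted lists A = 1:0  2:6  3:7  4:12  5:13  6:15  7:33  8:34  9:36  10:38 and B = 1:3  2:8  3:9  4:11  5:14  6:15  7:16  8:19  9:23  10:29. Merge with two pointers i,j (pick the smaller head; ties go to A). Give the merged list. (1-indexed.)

[0, 3, 6, 7, 8, 9, 11, 12, 13, 14, 15, 15, 16, 19, 23, 29, 33, 34, 36, 38]

i=1 j=1: A[i]=0<=B[j]=3 take 0, i++
i=2 j=1: A[i]=6>B[j]=3 take 3, j++
i=2 j=2: A[i]=6<=B[j]=8 take 6, i++
i=3 j=2: A[i]=7<=B[j]=8 take 7, i++
i=4 j=2: A[i]=12>B[j]=8 take 8, j++
i=4 j=3: A[i]=12>B[j]=9 take 9, j++
i=4 j=4: A[i]=12>B[j]=11 take 11, j++
i=4 j=5: A[i]=12<=B[j]=14 take 12, i++
i=5 j=5: A[i]=13<=B[j]=14 take 13, i++
i=6 j=5: A[i]=15>B[j]=14 take 14, j++
i=6 j=6: A[i]=15<=B[j]=15 take 15, i++
i=7 j=6: A[i]=33>B[j]=15 take 15, j++
i=7 j=7: A[i]=33>B[j]=16 take 16, j++
i=7 j=8: A[i]=33>B[j]=19 take 19, j++
i=7 j=9: A[i]=33>B[j]=23 take 23, j++
i=7 j=10: A[i]=33>B[j]=29 take 29, j++
i=7 j=11: B done, take A[i]=33, i++
i=8 j=11: B done, take A[i]=34, i++
i=9 j=11: B done, take A[i]=36, i++
i=10 j=11: B done, take A[i]=38, i++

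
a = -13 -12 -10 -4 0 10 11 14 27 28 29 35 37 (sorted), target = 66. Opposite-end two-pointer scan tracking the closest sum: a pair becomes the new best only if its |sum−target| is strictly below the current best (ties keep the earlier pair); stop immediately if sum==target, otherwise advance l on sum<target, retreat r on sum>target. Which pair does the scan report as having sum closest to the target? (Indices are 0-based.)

pair (29, 37) with sum 66 (|Δ|=0)

[0,12] -13+37=24 d=42 * → l++
[1,12] -12+37=25 d=41 * → l++
[2,12] -10+37=27 d=39 * → l++
[3,12] -4+37=33 d=33 * → l++
[4,12] 0+37=37 d=29 * → l++
[5,12] 10+37=47 d=19 * → l++
[6,12] 11+37=48 d=18 * → l++
[7,12] 14+37=51 d=15 * → l++
[8,12] 27+37=64 d=2 * → l++
[9,12] 28+37=65 d=1 * → l++
[10,12] 29+37=66 d=0 * → stop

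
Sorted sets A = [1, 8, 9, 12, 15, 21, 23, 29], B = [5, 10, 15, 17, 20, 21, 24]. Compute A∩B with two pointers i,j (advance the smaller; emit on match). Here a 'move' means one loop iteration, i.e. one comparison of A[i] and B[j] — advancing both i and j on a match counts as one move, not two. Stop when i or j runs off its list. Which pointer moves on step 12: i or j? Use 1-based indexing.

[i=1,j=1] 1<5 → i++
[i=2,j=1] 8>5 → j++
[i=2,j=2] 8<10 → i++
[i=3,j=2] 9<10 → i++
[i=4,j=2] 12>10 → j++
[i=4,j=3] 12<15 → i++
[i=5,j=3] 15==15 emit → i++,j++
[i=6,j=4] 21>17 → j++
[i=6,j=5] 21>20 → j++
[i=6,j=6] 21==21 emit → i++,j++
[i=7,j=7] 23<24 → i++
[i=8,j=7] 29>24 → j++

j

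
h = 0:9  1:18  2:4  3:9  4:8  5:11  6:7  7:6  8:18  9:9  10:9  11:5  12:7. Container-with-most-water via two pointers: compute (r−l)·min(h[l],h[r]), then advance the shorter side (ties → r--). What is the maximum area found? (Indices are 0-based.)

max area = 126

[0,12] min(9,7)*12=84 best=84 * → r--
[0,11] min(9,5)*11=55 best=84 → r--
[0,10] min(9,9)*10=90 best=90 * → r--
[0,9] min(9,9)*9=81 best=90 → r--
[0,8] min(9,18)*8=72 best=90 → l++
[1,8] min(18,18)*7=126 best=126 * → r--
[1,7] min(18,6)*6=36 best=126 → r--
[1,6] min(18,7)*5=35 best=126 → r--
[1,5] min(18,11)*4=44 best=126 → r--
[1,4] min(18,8)*3=24 best=126 → r--
[1,3] min(18,9)*2=18 best=126 → r--
[1,2] min(18,4)*1=4 best=126 → r--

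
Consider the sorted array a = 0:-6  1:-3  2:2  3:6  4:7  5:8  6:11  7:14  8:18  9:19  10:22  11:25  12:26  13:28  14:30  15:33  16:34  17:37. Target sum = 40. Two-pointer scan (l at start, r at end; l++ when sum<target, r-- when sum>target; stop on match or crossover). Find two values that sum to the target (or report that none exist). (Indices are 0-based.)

(6, 34)

[0,17] -6+37=31 <40 → l++
[1,17] -3+37=34 <40 → l++
[2,17] 2+37=39 <40 → l++
[3,17] 6+37=43 >40 → r--
[3,16] 6+34=40 → found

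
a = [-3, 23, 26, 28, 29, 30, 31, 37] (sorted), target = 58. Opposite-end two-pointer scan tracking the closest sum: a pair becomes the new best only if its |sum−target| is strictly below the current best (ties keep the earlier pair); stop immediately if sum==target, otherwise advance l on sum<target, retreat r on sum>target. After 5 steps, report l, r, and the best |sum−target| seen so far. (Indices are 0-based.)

[0,7] -3+37=34 d=24 * → l++
[1,7] 23+37=60 d=2 * → r--
[1,6] 23+31=54 d=4 → l++
[2,6] 26+31=57 d=1 * → l++
[3,6] 28+31=59 d=1 → r--

l=3, r=5, best |Δ|=1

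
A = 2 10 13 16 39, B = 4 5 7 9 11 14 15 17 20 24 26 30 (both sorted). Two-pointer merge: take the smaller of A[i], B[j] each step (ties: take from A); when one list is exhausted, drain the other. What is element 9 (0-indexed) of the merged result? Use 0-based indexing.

merged[9] = 15

[i=0,j=0] A[i]=2<=B[j]=4 take 2 → i++
[i=1,j=0] A[i]=10>B[j]=4 take 4 → j++
[i=1,j=1] A[i]=10>B[j]=5 take 5 → j++
[i=1,j=2] A[i]=10>B[j]=7 take 7 → j++
[i=1,j=3] A[i]=10>B[j]=9 take 9 → j++
[i=1,j=4] A[i]=10<=B[j]=11 take 10 → i++
[i=2,j=4] A[i]=13>B[j]=11 take 11 → j++
[i=2,j=5] A[i]=13<=B[j]=14 take 13 → i++
[i=3,j=5] A[i]=16>B[j]=14 take 14 → j++
[i=3,j=6] A[i]=16>B[j]=15 take 15 → j++
[i=3,j=7] A[i]=16<=B[j]=17 take 16 → i++
[i=4,j=7] A[i]=39>B[j]=17 take 17 → j++
[i=4,j=8] A[i]=39>B[j]=20 take 20 → j++
[i=4,j=9] A[i]=39>B[j]=24 take 24 → j++
[i=4,j=10] A[i]=39>B[j]=26 take 26 → j++
[i=4,j=11] A[i]=39>B[j]=30 take 30 → j++
[i=4,j=12] B done, take A[i]=39 → i++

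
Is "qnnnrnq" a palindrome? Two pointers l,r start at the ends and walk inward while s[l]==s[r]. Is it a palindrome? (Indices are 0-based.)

l=0 r=6: 'q'=='q', l++,r--
l=1 r=5: 'n'=='n', l++,r--
l=2 r=4: 'n'!='r', stop

not a palindrome (mismatch at 2,4)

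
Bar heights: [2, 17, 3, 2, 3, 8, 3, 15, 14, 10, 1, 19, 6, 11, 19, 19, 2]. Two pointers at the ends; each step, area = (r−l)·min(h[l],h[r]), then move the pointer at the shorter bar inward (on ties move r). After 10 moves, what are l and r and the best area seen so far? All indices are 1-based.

l=1 r=17: min(2,2)*16=32 best=32 *, r--
l=1 r=16: min(2,19)*15=30 best=32, l++
l=2 r=16: min(17,19)*14=238 best=238 *, l++
l=3 r=16: min(3,19)*13=39 best=238, l++
l=4 r=16: min(2,19)*12=24 best=238, l++
l=5 r=16: min(3,19)*11=33 best=238, l++
l=6 r=16: min(8,19)*10=80 best=238, l++
l=7 r=16: min(3,19)*9=27 best=238, l++
l=8 r=16: min(15,19)*8=120 best=238, l++
l=9 r=16: min(14,19)*7=98 best=238, l++

l=10, r=16, best area=238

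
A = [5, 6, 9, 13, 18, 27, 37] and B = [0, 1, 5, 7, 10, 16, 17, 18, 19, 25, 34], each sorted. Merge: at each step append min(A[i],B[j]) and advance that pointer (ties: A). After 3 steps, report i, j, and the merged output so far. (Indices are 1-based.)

i=1 j=1: A[i]=5>B[j]=0 take 0, j++
i=1 j=2: A[i]=5>B[j]=1 take 1, j++
i=1 j=3: A[i]=5<=B[j]=5 take 5, i++

i=2, j=3, merged so far=[0, 1, 5]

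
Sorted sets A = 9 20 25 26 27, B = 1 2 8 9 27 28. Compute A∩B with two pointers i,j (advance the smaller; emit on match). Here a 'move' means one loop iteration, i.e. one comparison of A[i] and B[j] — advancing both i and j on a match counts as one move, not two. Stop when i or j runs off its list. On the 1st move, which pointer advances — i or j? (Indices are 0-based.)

j

i=0 j=0: 9>1, j++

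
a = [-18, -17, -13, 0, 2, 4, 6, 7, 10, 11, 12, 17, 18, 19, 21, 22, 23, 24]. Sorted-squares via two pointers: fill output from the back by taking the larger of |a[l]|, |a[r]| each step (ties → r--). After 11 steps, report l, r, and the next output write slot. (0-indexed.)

l=0 r=17: |-18|<=|24| out[17]=576, r--
l=0 r=16: |-18|<=|23| out[16]=529, r--
l=0 r=15: |-18|<=|22| out[15]=484, r--
l=0 r=14: |-18|<=|21| out[14]=441, r--
l=0 r=13: |-18|<=|19| out[13]=361, r--
l=0 r=12: |-18|<=|18| out[12]=324, r--
l=0 r=11: |-18|>|17| out[11]=324, l++
l=1 r=11: |-17|<=|17| out[10]=289, r--
l=1 r=10: |-17|>|12| out[9]=289, l++
l=2 r=10: |-13|>|12| out[8]=169, l++
l=3 r=10: |0|<=|12| out[7]=144, r--

l=3, r=9, next write slot=6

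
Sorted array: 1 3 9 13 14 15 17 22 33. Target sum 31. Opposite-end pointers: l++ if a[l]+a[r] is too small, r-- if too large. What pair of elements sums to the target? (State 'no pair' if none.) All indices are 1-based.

[1,9] 1+33=34 >31 → r--
[1,8] 1+22=23 <31 → l++
[2,8] 3+22=25 <31 → l++
[3,8] 9+22=31 → found

(9, 22)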